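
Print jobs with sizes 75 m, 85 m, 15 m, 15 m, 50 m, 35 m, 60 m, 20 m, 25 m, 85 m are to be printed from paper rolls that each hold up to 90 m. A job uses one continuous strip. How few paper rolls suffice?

Total = 85 + 85 + 75 + 60 + 50 + 35 + 25 + 20 + 15 + 15 = 465 m.
Lower bound: ⌈465/90⌉ = 6 paper rolls.
A packing using 6 paper rolls:
  roll 1: 85 = 85
  roll 2: 85 = 85
  roll 3: 75 + 15 = 90
  roll 4: 60 + 25 = 85
  roll 5: 50 + 35 = 85
  roll 6: 20 + 15 = 35
This matches the lower bound, so 6 is optimal.

6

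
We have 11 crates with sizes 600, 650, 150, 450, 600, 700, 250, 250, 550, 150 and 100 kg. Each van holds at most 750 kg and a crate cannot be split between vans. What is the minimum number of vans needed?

7

Total = 700 + 650 + 600 + 600 + 550 + 450 + 250 + 250 + 150 + 150 + 100 = 4450 kg.
Lower bound: ⌈4450/750⌉ = 6 vans.
A packing using 7 vans:
  van 1: 700 = 700
  van 2: 650 + 100 = 750
  van 3: 600 + 150 = 750
  van 4: 600 + 150 = 750
  van 5: 550 = 550
  van 6: 450 + 250 = 700
  van 7: 250 = 250
No arrangement into 6 vans stays within capacity, so 7 is optimal.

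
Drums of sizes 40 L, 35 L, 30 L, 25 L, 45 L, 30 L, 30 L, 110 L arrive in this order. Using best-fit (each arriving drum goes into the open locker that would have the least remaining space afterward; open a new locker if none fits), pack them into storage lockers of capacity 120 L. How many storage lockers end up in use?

4

  40 → locker 1 (new)  [load 40/120]
  35 → locker 1  [load 75/120]
  30 → locker 1  [load 105/120]
  25 → locker 2 (new)  [load 25/120]
  45 → locker 2  [load 70/120]
  30 → locker 2  [load 100/120]
  30 → locker 3 (new)  [load 30/120]
  110 → locker 4 (new)  [load 110/120]
4 storage lockers opened.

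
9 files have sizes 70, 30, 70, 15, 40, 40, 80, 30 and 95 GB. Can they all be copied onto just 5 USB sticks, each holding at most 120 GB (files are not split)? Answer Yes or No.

A valid assignment using 5 USB sticks:
  USB stick 1: 95 + 15 = 110
  USB stick 2: 80 + 40 = 120
  USB stick 3: 70 + 40 = 110
  USB stick 4: 70 + 30 = 100
  USB stick 5: 30 = 30
Every load is within 120 GB, so 5 USB sticks suffice.

Yes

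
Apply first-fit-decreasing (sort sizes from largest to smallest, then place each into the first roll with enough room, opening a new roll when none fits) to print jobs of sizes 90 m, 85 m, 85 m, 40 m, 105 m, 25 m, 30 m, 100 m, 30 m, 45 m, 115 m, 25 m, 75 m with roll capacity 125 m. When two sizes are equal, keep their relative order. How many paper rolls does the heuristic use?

8

Sorted descending: 115, 105, 100, 90, 85, 85, 75, 45, 40, 30, 30, 25, 25.
  115 → roll 1 (new)  [load 115/125]
  105 → roll 2 (new)  [load 105/125]
  100 → roll 3 (new)  [load 100/125]
  90 → roll 4 (new)  [load 90/125]
  85 → roll 5 (new)  [load 85/125]
  85 → roll 6 (new)  [load 85/125]
  75 → roll 7 (new)  [load 75/125]
  45 → roll 7  [load 120/125]
  40 → roll 5  [load 125/125]
  30 → roll 4  [load 120/125]
  30 → roll 6  [load 115/125]
  25 → roll 3  [load 125/125]
  25 → roll 8 (new)  [load 25/125]
8 paper rolls opened.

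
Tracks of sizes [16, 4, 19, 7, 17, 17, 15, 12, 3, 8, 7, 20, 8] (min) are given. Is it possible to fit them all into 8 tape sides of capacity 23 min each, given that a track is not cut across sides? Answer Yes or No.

A valid assignment using 8 tape sides:
  side 1: 20 + 3 = 23
  side 2: 19 + 4 = 23
  side 3: 17 = 17
  side 4: 17 = 17
  side 5: 16 + 7 = 23
  side 6: 15 + 8 = 23
  side 7: 12 + 8 = 20
  side 8: 7 = 7
Every load is within 23 min, so 8 tape sides suffice.

Yes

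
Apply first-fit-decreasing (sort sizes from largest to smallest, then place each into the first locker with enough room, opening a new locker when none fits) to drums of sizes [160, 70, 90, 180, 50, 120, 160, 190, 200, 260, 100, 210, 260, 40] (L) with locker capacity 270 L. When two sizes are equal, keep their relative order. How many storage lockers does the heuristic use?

Sorted descending: 260, 260, 210, 200, 190, 180, 160, 160, 120, 100, 90, 70, 50, 40.
  260 → locker 1 (new)  [load 260/270]
  260 → locker 2 (new)  [load 260/270]
  210 → locker 3 (new)  [load 210/270]
  200 → locker 4 (new)  [load 200/270]
  190 → locker 5 (new)  [load 190/270]
  180 → locker 6 (new)  [load 180/270]
  160 → locker 7 (new)  [load 160/270]
  160 → locker 8 (new)  [load 160/270]
  120 → locker 9 (new)  [load 120/270]
  100 → locker 7  [load 260/270]
  90 → locker 6  [load 270/270]
  70 → locker 4  [load 270/270]
  50 → locker 3  [load 260/270]
  40 → locker 5  [load 230/270]
9 storage lockers opened.

9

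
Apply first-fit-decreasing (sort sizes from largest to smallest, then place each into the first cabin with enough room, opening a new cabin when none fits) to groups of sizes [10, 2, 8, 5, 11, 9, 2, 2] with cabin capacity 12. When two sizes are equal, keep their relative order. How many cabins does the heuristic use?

5

Sorted descending: 11, 10, 9, 8, 5, 2, 2, 2.
  11 → cabin 1 (new)  [load 11/12]
  10 → cabin 2 (new)  [load 10/12]
  9 → cabin 3 (new)  [load 9/12]
  8 → cabin 4 (new)  [load 8/12]
  5 → cabin 5 (new)  [load 5/12]
  2 → cabin 2  [load 12/12]
  2 → cabin 3  [load 11/12]
  2 → cabin 4  [load 10/12]
5 cabins opened.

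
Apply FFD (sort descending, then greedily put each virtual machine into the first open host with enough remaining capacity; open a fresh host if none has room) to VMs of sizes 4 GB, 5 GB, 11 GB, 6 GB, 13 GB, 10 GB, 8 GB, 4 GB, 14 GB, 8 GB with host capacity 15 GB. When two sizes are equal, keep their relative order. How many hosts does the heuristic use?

6

Sorted descending: 14, 13, 11, 10, 8, 8, 6, 5, 4, 4.
  14 → host 1 (new)  [load 14/15]
  13 → host 2 (new)  [load 13/15]
  11 → host 3 (new)  [load 11/15]
  10 → host 4 (new)  [load 10/15]
  8 → host 5 (new)  [load 8/15]
  8 → host 6 (new)  [load 8/15]
  6 → host 5  [load 14/15]
  5 → host 4  [load 15/15]
  4 → host 3  [load 15/15]
  4 → host 6  [load 12/15]
6 hosts opened.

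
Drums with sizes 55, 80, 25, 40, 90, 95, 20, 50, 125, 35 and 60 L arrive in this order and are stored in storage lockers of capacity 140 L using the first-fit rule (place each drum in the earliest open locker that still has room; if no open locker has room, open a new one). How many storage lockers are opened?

  55 → locker 1 (new)  [load 55/140]
  80 → locker 1  [load 135/140]
  25 → locker 2 (new)  [load 25/140]
  40 → locker 2  [load 65/140]
  90 → locker 3 (new)  [load 90/140]
  95 → locker 4 (new)  [load 95/140]
  20 → locker 2  [load 85/140]
  50 → locker 2  [load 135/140]
  125 → locker 5 (new)  [load 125/140]
  35 → locker 3  [load 125/140]
  60 → locker 6 (new)  [load 60/140]
6 storage lockers opened.

6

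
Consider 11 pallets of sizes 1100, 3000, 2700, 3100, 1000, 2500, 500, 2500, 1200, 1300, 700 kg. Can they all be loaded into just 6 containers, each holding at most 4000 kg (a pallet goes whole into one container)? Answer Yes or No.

Yes

A valid assignment using 6 containers:
  container 1: 3100 + 700 = 3800
  container 2: 3000 + 1000 = 4000
  container 3: 2700 + 1300 = 4000
  container 4: 2500 + 1200 = 3700
  container 5: 2500 + 1100 = 3600
  container 6: 500 = 500
Every load is within 4000 kg, so 6 containers suffice.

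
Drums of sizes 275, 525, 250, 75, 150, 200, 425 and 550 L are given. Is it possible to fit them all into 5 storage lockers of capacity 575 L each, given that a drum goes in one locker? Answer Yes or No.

Yes

A valid assignment using 5 storage lockers:
  locker 1: 550 = 550
  locker 2: 525 = 525
  locker 3: 425 + 150 = 575
  locker 4: 275 + 250 = 525
  locker 5: 200 + 75 = 275
Every load is within 575 L, so 5 storage lockers suffice.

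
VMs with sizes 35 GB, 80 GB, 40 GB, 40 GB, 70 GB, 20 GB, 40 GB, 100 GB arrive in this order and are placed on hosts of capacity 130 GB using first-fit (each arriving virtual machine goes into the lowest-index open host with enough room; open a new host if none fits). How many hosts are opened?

  35 → host 1 (new)  [load 35/130]
  80 → host 1  [load 115/130]
  40 → host 2 (new)  [load 40/130]
  40 → host 2  [load 80/130]
  70 → host 3 (new)  [load 70/130]
  20 → host 2  [load 100/130]
  40 → host 3  [load 110/130]
  100 → host 4 (new)  [load 100/130]
4 hosts opened.

4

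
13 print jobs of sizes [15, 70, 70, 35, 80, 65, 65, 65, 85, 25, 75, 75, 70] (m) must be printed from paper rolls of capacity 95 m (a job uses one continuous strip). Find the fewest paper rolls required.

11

Total = 85 + 80 + 75 + 75 + 70 + 70 + 70 + 65 + 65 + 65 + 35 + 25 + 15 = 795 m.
Lower bound: ⌈795/95⌉ = 9 paper rolls.
Also, 10 print jobs each exceed 95/2 m, and no two of those can share a roll, so at least 10 paper rolls are needed.
A packing using 11 paper rolls:
  roll 1: 85 = 85
  roll 2: 80 + 15 = 95
  roll 3: 75 = 75
  roll 4: 75 = 75
  roll 5: 70 + 25 = 95
  roll 6: 70 = 70
  roll 7: 70 = 70
  roll 8: 65 = 65
  roll 9: 65 = 65
  roll 10: 65 = 65
  roll 11: 35 = 35
No arrangement into 10 paper rolls stays within capacity, so 11 is optimal.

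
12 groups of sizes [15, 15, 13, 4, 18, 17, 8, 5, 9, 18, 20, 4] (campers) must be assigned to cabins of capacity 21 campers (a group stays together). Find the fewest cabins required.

Total = 20 + 18 + 18 + 17 + 15 + 15 + 13 + 9 + 8 + 5 + 4 + 4 = 146 campers.
Lower bound: ⌈146/21⌉ = 7 cabins.
A packing using 8 cabins:
  cabin 1: 20 = 20
  cabin 2: 18 = 18
  cabin 3: 18 = 18
  cabin 4: 17 + 4 = 21
  cabin 5: 15 + 5 = 20
  cabin 6: 15 + 4 = 19
  cabin 7: 13 + 8 = 21
  cabin 8: 9 = 9
No arrangement into 7 cabins stays within capacity, so 8 is optimal.

8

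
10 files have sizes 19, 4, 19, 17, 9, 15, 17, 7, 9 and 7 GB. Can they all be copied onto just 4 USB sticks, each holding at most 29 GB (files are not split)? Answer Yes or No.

No

Total = 123 GB; ⌈123/29⌉ = 5.
At least 5 USB sticks are required, but only 4 are allowed.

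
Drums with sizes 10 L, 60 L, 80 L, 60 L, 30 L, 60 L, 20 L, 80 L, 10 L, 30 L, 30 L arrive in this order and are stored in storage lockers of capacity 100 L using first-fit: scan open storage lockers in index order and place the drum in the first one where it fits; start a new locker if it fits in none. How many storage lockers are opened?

5

  10 → locker 1 (new)  [load 10/100]
  60 → locker 1  [load 70/100]
  80 → locker 2 (new)  [load 80/100]
  60 → locker 3 (new)  [load 60/100]
  30 → locker 1  [load 100/100]
  60 → locker 4 (new)  [load 60/100]
  20 → locker 2  [load 100/100]
  80 → locker 5 (new)  [load 80/100]
  10 → locker 3  [load 70/100]
  30 → locker 3  [load 100/100]
  30 → locker 4  [load 90/100]
5 storage lockers opened.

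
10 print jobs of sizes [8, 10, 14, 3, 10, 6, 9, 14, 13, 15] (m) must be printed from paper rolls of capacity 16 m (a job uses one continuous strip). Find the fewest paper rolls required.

8

Total = 15 + 14 + 14 + 13 + 10 + 10 + 9 + 8 + 6 + 3 = 102 m.
Lower bound: ⌈102/16⌉ = 7 paper rolls.
A packing using 8 paper rolls:
  roll 1: 15 = 15
  roll 2: 14 = 14
  roll 3: 14 = 14
  roll 4: 13 + 3 = 16
  roll 5: 10 + 6 = 16
  roll 6: 10 = 10
  roll 7: 9 = 9
  roll 8: 8 = 8
No arrangement into 7 paper rolls stays within capacity, so 8 is optimal.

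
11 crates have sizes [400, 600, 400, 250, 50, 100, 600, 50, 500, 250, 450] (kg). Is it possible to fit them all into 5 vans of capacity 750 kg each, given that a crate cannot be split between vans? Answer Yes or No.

Total = 3650 kg; ⌈3650/750⌉ = 5.
6 crates each exceed half the capacity and cannot share a van, forcing at least 6 vans.
At least 6 vans are required, but only 5 are allowed.

No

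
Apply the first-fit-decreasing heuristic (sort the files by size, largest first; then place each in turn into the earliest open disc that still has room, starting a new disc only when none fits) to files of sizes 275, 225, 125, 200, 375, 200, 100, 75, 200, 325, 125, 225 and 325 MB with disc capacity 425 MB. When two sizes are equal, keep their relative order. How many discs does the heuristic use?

Sorted descending: 375, 325, 325, 275, 225, 225, 200, 200, 200, 125, 125, 100, 75.
  375 → disc 1 (new)  [load 375/425]
  325 → disc 2 (new)  [load 325/425]
  325 → disc 3 (new)  [load 325/425]
  275 → disc 4 (new)  [load 275/425]
  225 → disc 5 (new)  [load 225/425]
  225 → disc 6 (new)  [load 225/425]
  200 → disc 5  [load 425/425]
  200 → disc 6  [load 425/425]
  200 → disc 7 (new)  [load 200/425]
  125 → disc 4  [load 400/425]
  125 → disc 7  [load 325/425]
  100 → disc 2  [load 425/425]
  75 → disc 3  [load 400/425]
7 discs opened.

7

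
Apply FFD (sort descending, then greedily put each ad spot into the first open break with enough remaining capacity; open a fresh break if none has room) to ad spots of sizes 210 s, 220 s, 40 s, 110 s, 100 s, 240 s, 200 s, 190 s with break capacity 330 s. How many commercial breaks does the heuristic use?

Sorted descending: 240, 220, 210, 200, 190, 110, 100, 40.
  240 → break 1 (new)  [load 240/330]
  220 → break 2 (new)  [load 220/330]
  210 → break 3 (new)  [load 210/330]
  200 → break 4 (new)  [load 200/330]
  190 → break 5 (new)  [load 190/330]
  110 → break 2  [load 330/330]
  100 → break 3  [load 310/330]
  40 → break 1  [load 280/330]
5 commercial breaks opened.

5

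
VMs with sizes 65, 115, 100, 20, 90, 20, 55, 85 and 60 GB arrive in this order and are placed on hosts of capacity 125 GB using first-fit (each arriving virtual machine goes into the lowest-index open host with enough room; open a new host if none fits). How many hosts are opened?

  65 → host 1 (new)  [load 65/125]
  115 → host 2 (new)  [load 115/125]
  100 → host 3 (new)  [load 100/125]
  20 → host 1  [load 85/125]
  90 → host 4 (new)  [load 90/125]
  20 → host 1  [load 105/125]
  55 → host 5 (new)  [load 55/125]
  85 → host 6 (new)  [load 85/125]
  60 → host 5  [load 115/125]
6 hosts opened.

6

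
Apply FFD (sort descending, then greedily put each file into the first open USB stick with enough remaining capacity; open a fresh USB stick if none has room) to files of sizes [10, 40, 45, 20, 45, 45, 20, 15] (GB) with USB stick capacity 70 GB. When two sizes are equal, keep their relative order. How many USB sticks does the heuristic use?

4

Sorted descending: 45, 45, 45, 40, 20, 20, 15, 10.
  45 → USB stick 1 (new)  [load 45/70]
  45 → USB stick 2 (new)  [load 45/70]
  45 → USB stick 3 (new)  [load 45/70]
  40 → USB stick 4 (new)  [load 40/70]
  20 → USB stick 1  [load 65/70]
  20 → USB stick 2  [load 65/70]
  15 → USB stick 3  [load 60/70]
  10 → USB stick 3  [load 70/70]
4 USB sticks opened.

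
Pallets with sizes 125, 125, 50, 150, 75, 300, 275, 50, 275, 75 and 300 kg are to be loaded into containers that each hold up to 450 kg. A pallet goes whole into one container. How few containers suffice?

4

Total = 300 + 300 + 275 + 275 + 150 + 125 + 125 + 75 + 75 + 50 + 50 = 1800 kg.
Lower bound: ⌈1800/450⌉ = 4 containers.
A packing using 4 containers:
  container 1: 300 + 150 = 450
  container 2: 300 + 75 + 75 = 450
  container 3: 275 + 125 + 50 = 450
  container 4: 275 + 125 + 50 = 450
This matches the lower bound, so 4 is optimal.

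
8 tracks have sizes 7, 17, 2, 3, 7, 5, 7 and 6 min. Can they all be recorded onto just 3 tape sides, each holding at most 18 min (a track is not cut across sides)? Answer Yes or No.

Total = 54 min; ⌈54/18⌉ = 3.
The bound of 3 does not rule out 3, but exhaustive search shows no assignment into 3 tape sides of capacity 18 min exists — the minimum is 4.

No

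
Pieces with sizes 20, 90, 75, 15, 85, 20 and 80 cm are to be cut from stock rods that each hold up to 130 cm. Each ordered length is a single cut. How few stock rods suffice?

4

Total = 90 + 85 + 80 + 75 + 20 + 20 + 15 = 385 cm.
Lower bound: ⌈385/130⌉ = 3 stock rods.
Also, 4 pieces each exceed 65 cm, and no two of those can share a stock rod, so at least 4 stock rods are needed.
A packing using 4 stock rods:
  stock rod 1: 90 + 20 + 20 = 130
  stock rod 2: 85 + 15 = 100
  stock rod 3: 80 = 80
  stock rod 4: 75 = 75
This matches the lower bound, so 4 is optimal.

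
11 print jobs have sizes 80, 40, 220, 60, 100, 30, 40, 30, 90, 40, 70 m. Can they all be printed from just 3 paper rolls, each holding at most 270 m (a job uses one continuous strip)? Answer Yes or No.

A valid assignment using 3 paper rolls:
  roll 1: 220 + 40 = 260
  roll 2: 100 + 90 + 80 = 270
  roll 3: 70 + 60 + 40 + 40 + 30 + 30 = 270
Every load is within 270 m, so 3 paper rolls suffice.

Yes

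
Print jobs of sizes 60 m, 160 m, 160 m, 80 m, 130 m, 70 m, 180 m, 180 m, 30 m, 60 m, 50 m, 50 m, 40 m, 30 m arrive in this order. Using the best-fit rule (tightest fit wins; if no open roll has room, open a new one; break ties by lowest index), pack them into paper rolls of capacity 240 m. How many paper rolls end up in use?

6

  60 → roll 1 (new)  [load 60/240]
  160 → roll 1  [load 220/240]
  160 → roll 2 (new)  [load 160/240]
  80 → roll 2  [load 240/240]
  130 → roll 3 (new)  [load 130/240]
  70 → roll 3  [load 200/240]
  180 → roll 4 (new)  [load 180/240]
  180 → roll 5 (new)  [load 180/240]
  30 → roll 3  [load 230/240]
  60 → roll 4  [load 240/240]
  50 → roll 5  [load 230/240]
  50 → roll 6 (new)  [load 50/240]
  40 → roll 6  [load 90/240]
  30 → roll 6  [load 120/240]
6 paper rolls opened.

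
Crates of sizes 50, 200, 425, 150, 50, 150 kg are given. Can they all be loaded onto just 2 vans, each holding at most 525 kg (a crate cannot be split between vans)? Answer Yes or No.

A valid assignment using 2 vans:
  van 1: 425 + 50 + 50 = 525
  van 2: 200 + 150 + 150 = 500
Every load is within 525 kg, so 2 vans suffice.

Yes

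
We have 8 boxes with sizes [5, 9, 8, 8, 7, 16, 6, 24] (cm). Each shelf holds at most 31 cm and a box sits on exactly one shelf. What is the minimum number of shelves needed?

3

Total = 24 + 16 + 9 + 8 + 8 + 7 + 6 + 5 = 83 cm.
Lower bound: ⌈83/31⌉ = 3 shelves.
A packing using 3 shelves:
  shelf 1: 24 + 7 = 31
  shelf 2: 16 + 9 + 6 = 31
  shelf 3: 8 + 8 + 5 = 21
This matches the lower bound, so 3 is optimal.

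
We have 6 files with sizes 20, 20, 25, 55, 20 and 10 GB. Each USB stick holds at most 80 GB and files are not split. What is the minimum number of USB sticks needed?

Total = 55 + 25 + 20 + 20 + 20 + 10 = 150 GB.
Lower bound: ⌈150/80⌉ = 2 USB sticks.
A packing using 2 USB sticks:
  USB stick 1: 55 + 25 = 80
  USB stick 2: 20 + 20 + 20 + 10 = 70
This matches the lower bound, so 2 is optimal.

2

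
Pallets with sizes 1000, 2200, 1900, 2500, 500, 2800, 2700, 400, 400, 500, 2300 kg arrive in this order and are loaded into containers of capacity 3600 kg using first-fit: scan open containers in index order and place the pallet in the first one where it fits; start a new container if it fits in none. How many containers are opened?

  1000 → container 1 (new)  [load 1000/3600]
  2200 → container 1  [load 3200/3600]
  1900 → container 2 (new)  [load 1900/3600]
  2500 → container 3 (new)  [load 2500/3600]
  500 → container 2  [load 2400/3600]
  2800 → container 4 (new)  [load 2800/3600]
  2700 → container 5 (new)  [load 2700/3600]
  400 → container 1  [load 3600/3600]
  400 → container 2  [load 2800/3600]
  500 → container 2  [load 3300/3600]
  2300 → container 6 (new)  [load 2300/3600]
6 containers opened.

6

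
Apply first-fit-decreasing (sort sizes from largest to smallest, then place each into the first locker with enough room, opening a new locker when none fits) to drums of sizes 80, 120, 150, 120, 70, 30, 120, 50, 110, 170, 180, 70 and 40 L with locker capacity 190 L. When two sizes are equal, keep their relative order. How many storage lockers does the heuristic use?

Sorted descending: 180, 170, 150, 120, 120, 120, 110, 80, 70, 70, 50, 40, 30.
  180 → locker 1 (new)  [load 180/190]
  170 → locker 2 (new)  [load 170/190]
  150 → locker 3 (new)  [load 150/190]
  120 → locker 4 (new)  [load 120/190]
  120 → locker 5 (new)  [load 120/190]
  120 → locker 6 (new)  [load 120/190]
  110 → locker 7 (new)  [load 110/190]
  80 → locker 7  [load 190/190]
  70 → locker 4  [load 190/190]
  70 → locker 5  [load 190/190]
  50 → locker 6  [load 170/190]
  40 → locker 3  [load 190/190]
  30 → locker 8 (new)  [load 30/190]
8 storage lockers opened.

8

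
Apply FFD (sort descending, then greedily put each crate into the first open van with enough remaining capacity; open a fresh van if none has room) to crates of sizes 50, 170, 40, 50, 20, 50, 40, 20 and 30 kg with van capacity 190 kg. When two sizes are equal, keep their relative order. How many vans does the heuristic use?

3

Sorted descending: 170, 50, 50, 50, 40, 40, 30, 20, 20.
  170 → van 1 (new)  [load 170/190]
  50 → van 2 (new)  [load 50/190]
  50 → van 2  [load 100/190]
  50 → van 2  [load 150/190]
  40 → van 2  [load 190/190]
  40 → van 3 (new)  [load 40/190]
  30 → van 3  [load 70/190]
  20 → van 1  [load 190/190]
  20 → van 3  [load 90/190]
3 vans opened.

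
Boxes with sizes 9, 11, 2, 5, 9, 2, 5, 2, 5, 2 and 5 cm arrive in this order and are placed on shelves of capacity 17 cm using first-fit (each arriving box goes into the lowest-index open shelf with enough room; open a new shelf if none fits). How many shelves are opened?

  9 → shelf 1 (new)  [load 9/17]
  11 → shelf 2 (new)  [load 11/17]
  2 → shelf 1  [load 11/17]
  5 → shelf 1  [load 16/17]
  9 → shelf 3 (new)  [load 9/17]
  2 → shelf 2  [load 13/17]
  5 → shelf 3  [load 14/17]
  2 → shelf 2  [load 15/17]
  5 → shelf 4 (new)  [load 5/17]
  2 → shelf 2  [load 17/17]
  5 → shelf 4  [load 10/17]
4 shelves opened.

4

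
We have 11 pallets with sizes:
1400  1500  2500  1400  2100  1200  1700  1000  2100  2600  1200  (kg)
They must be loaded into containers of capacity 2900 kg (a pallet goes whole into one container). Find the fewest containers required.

8

Total = 2600 + 2500 + 2100 + 2100 + 1700 + 1500 + 1400 + 1400 + 1200 + 1200 + 1000 = 18700 kg.
Lower bound: ⌈18700/2900⌉ = 7 containers.
A packing using 8 containers:
  container 1: 2600 = 2600
  container 2: 2500 = 2500
  container 3: 2100 = 2100
  container 4: 2100 = 2100
  container 5: 1700 + 1200 = 2900
  container 6: 1500 + 1400 = 2900
  container 7: 1400 + 1200 = 2600
  container 8: 1000 = 1000
No arrangement into 7 containers stays within capacity, so 8 is optimal.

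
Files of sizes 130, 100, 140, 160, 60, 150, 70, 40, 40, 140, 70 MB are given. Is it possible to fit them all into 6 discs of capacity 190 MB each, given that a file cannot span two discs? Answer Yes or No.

No

Total = 1100 MB; ⌈1100/190⌉ = 6.
The bound of 6 does not rule out 6, but exhaustive search shows no assignment into 6 discs of capacity 190 MB exists — the minimum is 7.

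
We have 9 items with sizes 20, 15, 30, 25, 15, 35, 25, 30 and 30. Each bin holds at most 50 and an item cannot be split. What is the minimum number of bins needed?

Total = 35 + 30 + 30 + 30 + 25 + 25 + 20 + 15 + 15 = 225.
Lower bound: ⌈225/50⌉ = 5 bins.
A packing using 5 bins:
  bin 1: 35 + 15 = 50
  bin 2: 30 + 20 = 50
  bin 3: 30 + 15 = 45
  bin 4: 30 = 30
  bin 5: 25 + 25 = 50
This matches the lower bound, so 5 is optimal.

5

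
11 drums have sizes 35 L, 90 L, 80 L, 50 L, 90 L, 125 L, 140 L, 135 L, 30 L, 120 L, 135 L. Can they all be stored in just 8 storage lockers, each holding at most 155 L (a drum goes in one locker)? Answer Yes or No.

A valid assignment using 8 storage lockers:
  locker 1: 140 = 140
  locker 2: 135 = 135
  locker 3: 135 = 135
  locker 4: 125 + 30 = 155
  locker 5: 120 + 35 = 155
  locker 6: 90 + 50 = 140
  locker 7: 90 = 90
  locker 8: 80 = 80
Every load is within 155 L, so 8 storage lockers suffice.

Yes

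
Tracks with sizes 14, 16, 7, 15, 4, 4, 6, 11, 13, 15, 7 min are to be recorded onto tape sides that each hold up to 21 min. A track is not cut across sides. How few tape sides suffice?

Total = 16 + 15 + 15 + 14 + 13 + 11 + 7 + 7 + 6 + 4 + 4 = 112 min.
Lower bound: ⌈112/21⌉ = 6 tape sides.
A packing using 6 tape sides:
  side 1: 16 + 4 = 20
  side 2: 15 + 6 = 21
  side 3: 15 + 4 = 19
  side 4: 14 + 7 = 21
  side 5: 13 + 7 = 20
  side 6: 11 = 11
This matches the lower bound, so 6 is optimal.

6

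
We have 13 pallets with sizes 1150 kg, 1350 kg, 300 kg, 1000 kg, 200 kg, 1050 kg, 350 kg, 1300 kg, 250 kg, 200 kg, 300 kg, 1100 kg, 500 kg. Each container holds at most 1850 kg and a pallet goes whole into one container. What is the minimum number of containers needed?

6

Total = 1350 + 1300 + 1150 + 1100 + 1050 + 1000 + 500 + 350 + 300 + 300 + 250 + 200 + 200 = 9050 kg.
Lower bound: ⌈9050/1850⌉ = 5 containers.
Also, 6 pallets each exceed 925 kg, and no two of those can share a container, so at least 6 containers are needed.
A packing using 6 containers:
  container 1: 1350 + 500 = 1850
  container 2: 1300 + 350 + 200 = 1850
  container 3: 1150 + 300 + 300 = 1750
  container 4: 1100 + 250 + 200 = 1550
  container 5: 1050 = 1050
  container 6: 1000 = 1000
This matches the lower bound, so 6 is optimal.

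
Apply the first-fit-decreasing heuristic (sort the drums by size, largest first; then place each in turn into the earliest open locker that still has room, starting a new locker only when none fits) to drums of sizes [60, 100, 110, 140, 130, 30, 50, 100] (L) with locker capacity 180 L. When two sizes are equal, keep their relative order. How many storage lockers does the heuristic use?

5

Sorted descending: 140, 130, 110, 100, 100, 60, 50, 30.
  140 → locker 1 (new)  [load 140/180]
  130 → locker 2 (new)  [load 130/180]
  110 → locker 3 (new)  [load 110/180]
  100 → locker 4 (new)  [load 100/180]
  100 → locker 5 (new)  [load 100/180]
  60 → locker 3  [load 170/180]
  50 → locker 2  [load 180/180]
  30 → locker 1  [load 170/180]
5 storage lockers opened.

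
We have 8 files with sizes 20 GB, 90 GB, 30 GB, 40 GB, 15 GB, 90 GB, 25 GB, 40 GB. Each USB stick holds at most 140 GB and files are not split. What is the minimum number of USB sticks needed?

Total = 90 + 90 + 40 + 40 + 30 + 25 + 20 + 15 = 350 GB.
Lower bound: ⌈350/140⌉ = 3 USB sticks.
A packing using 3 USB sticks:
  USB stick 1: 90 + 40 = 130
  USB stick 2: 90 + 40 = 130
  USB stick 3: 30 + 25 + 20 + 15 = 90
This matches the lower bound, so 3 is optimal.

3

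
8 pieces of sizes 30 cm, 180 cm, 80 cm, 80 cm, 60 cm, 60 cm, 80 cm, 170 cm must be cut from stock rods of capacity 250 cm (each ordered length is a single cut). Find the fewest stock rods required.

3

Total = 180 + 170 + 80 + 80 + 80 + 60 + 60 + 30 = 740 cm.
Lower bound: ⌈740/250⌉ = 3 stock rods.
A packing using 3 stock rods:
  stock rod 1: 180 + 60 = 240
  stock rod 2: 170 + 80 = 250
  stock rod 3: 80 + 80 + 60 + 30 = 250
This matches the lower bound, so 3 is optimal.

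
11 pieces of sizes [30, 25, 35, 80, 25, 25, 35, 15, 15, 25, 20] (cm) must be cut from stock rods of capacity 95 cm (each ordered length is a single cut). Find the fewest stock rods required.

4

Total = 80 + 35 + 35 + 30 + 25 + 25 + 25 + 25 + 20 + 15 + 15 = 330 cm.
Lower bound: ⌈330/95⌉ = 4 stock rods.
A packing using 4 stock rods:
  stock rod 1: 80 + 15 = 95
  stock rod 2: 35 + 35 + 25 = 95
  stock rod 3: 30 + 25 + 25 + 15 = 95
  stock rod 4: 25 + 20 = 45
This matches the lower bound, so 4 is optimal.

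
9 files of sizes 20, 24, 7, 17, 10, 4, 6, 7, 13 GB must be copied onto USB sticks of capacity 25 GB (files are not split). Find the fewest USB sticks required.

Total = 24 + 20 + 17 + 13 + 10 + 7 + 7 + 6 + 4 = 108 GB.
Lower bound: ⌈108/25⌉ = 5 USB sticks.
A packing using 5 USB sticks:
  USB stick 1: 24 = 24
  USB stick 2: 20 + 4 = 24
  USB stick 3: 17 + 7 = 24
  USB stick 4: 13 + 10 = 23
  USB stick 5: 7 + 6 = 13
This matches the lower bound, so 5 is optimal.

5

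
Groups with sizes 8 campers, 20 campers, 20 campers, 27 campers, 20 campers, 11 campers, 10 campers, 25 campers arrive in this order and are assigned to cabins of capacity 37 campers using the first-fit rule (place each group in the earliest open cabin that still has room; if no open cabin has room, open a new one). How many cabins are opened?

5

  8 → cabin 1 (new)  [load 8/37]
  20 → cabin 1  [load 28/37]
  20 → cabin 2 (new)  [load 20/37]
  27 → cabin 3 (new)  [load 27/37]
  20 → cabin 4 (new)  [load 20/37]
  11 → cabin 2  [load 31/37]
  10 → cabin 3  [load 37/37]
  25 → cabin 5 (new)  [load 25/37]
5 cabins opened.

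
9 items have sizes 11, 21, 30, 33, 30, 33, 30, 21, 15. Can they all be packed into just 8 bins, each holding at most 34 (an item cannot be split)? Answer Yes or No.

A valid assignment using 8 bins:
  bin 1: 33 = 33
  bin 2: 33 = 33
  bin 3: 30 = 30
  bin 4: 30 = 30
  bin 5: 30 = 30
  bin 6: 21 + 11 = 32
  bin 7: 21 = 21
  bin 8: 15 = 15
Every load is within 34, so 8 bins suffice.

Yes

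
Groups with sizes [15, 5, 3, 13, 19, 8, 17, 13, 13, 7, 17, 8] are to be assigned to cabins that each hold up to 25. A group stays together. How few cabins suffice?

Total = 19 + 17 + 17 + 15 + 13 + 13 + 13 + 8 + 8 + 7 + 5 + 3 = 138.
Lower bound: ⌈138/25⌉ = 6 cabins.
Also, 7 groups each exceed 25/2, and no two of those can share a cabin, so at least 7 cabins are needed.
A packing using 7 cabins:
  cabin 1: 19 + 5 = 24
  cabin 2: 17 + 8 = 25
  cabin 3: 17 + 8 = 25
  cabin 4: 15 + 7 + 3 = 25
  cabin 5: 13 = 13
  cabin 6: 13 = 13
  cabin 7: 13 = 13
This matches the lower bound, so 7 is optimal.

7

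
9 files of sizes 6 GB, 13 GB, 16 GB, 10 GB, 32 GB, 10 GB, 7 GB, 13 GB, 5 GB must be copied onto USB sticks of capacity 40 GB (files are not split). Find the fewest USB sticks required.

Total = 32 + 16 + 13 + 13 + 10 + 10 + 7 + 6 + 5 = 112 GB.
Lower bound: ⌈112/40⌉ = 3 USB sticks.
A packing using 3 USB sticks:
  USB stick 1: 32 + 7 = 39
  USB stick 2: 16 + 13 + 10 = 39
  USB stick 3: 13 + 10 + 6 + 5 = 34
This matches the lower bound, so 3 is optimal.

3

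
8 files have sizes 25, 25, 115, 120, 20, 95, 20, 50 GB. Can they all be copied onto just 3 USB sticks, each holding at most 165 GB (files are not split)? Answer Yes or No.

A valid assignment using 3 USB sticks:
  USB stick 1: 120 + 25 + 20 = 165
  USB stick 2: 115 + 50 = 165
  USB stick 3: 95 + 25 + 20 = 140
Every load is within 165 GB, so 3 USB sticks suffice.

Yes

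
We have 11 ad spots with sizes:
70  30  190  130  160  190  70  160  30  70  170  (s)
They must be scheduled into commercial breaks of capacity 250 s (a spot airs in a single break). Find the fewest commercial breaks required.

6

Total = 190 + 190 + 170 + 160 + 160 + 130 + 70 + 70 + 70 + 30 + 30 = 1270 s.
Lower bound: ⌈1270/250⌉ = 6 commercial breaks.
A packing using 6 commercial breaks:
  break 1: 190 + 30 + 30 = 250
  break 2: 190 = 190
  break 3: 170 + 70 = 240
  break 4: 160 + 70 = 230
  break 5: 160 + 70 = 230
  break 6: 130 = 130
This matches the lower bound, so 6 is optimal.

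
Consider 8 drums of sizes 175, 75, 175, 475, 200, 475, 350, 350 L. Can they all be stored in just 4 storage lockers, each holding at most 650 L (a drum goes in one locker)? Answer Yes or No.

A valid assignment using 4 storage lockers:
  locker 1: 475 + 175 = 650
  locker 2: 475 + 175 = 650
  locker 3: 350 + 200 + 75 = 625
  locker 4: 350 = 350
Every load is within 650 L, so 4 storage lockers suffice.

Yes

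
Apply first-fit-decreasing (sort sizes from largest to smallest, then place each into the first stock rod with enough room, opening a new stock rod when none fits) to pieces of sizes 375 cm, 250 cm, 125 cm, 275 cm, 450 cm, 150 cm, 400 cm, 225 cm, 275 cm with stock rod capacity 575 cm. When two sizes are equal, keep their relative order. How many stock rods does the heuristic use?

Sorted descending: 450, 400, 375, 275, 275, 250, 225, 150, 125.
  450 → stock rod 1 (new)  [load 450/575]
  400 → stock rod 2 (new)  [load 400/575]
  375 → stock rod 3 (new)  [load 375/575]
  275 → stock rod 4 (new)  [load 275/575]
  275 → stock rod 4  [load 550/575]
  250 → stock rod 5 (new)  [load 250/575]
  225 → stock rod 5  [load 475/575]
  150 → stock rod 2  [load 550/575]
  125 → stock rod 1  [load 575/575]
5 stock rods opened.

5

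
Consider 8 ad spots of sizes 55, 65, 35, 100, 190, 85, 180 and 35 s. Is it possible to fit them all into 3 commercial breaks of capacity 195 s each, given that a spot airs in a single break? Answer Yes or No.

No

Total = 745 s; ⌈745/195⌉ = 4.
At least 4 commercial breaks are required, but only 3 are allowed.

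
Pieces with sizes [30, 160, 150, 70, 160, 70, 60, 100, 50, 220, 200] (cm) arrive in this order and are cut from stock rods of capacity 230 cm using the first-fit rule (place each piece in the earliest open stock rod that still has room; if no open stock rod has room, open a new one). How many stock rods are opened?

  30 → stock rod 1 (new)  [load 30/230]
  160 → stock rod 1  [load 190/230]
  150 → stock rod 2 (new)  [load 150/230]
  70 → stock rod 2  [load 220/230]
  160 → stock rod 3 (new)  [load 160/230]
  70 → stock rod 3  [load 230/230]
  60 → stock rod 4 (new)  [load 60/230]
  100 → stock rod 4  [load 160/230]
  50 → stock rod 4  [load 210/230]
  220 → stock rod 5 (new)  [load 220/230]
  200 → stock rod 6 (new)  [load 200/230]
6 stock rods opened.

6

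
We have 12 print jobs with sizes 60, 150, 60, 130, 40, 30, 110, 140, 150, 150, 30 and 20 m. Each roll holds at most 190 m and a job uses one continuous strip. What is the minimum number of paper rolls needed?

Total = 150 + 150 + 150 + 140 + 130 + 110 + 60 + 60 + 40 + 30 + 30 + 20 = 1070 m.
Lower bound: ⌈1070/190⌉ = 6 paper rolls.
A packing using 6 paper rolls:
  roll 1: 150 + 40 = 190
  roll 2: 150 + 30 = 180
  roll 3: 150 + 30 = 180
  roll 4: 140 + 20 = 160
  roll 5: 130 + 60 = 190
  roll 6: 110 + 60 = 170
This matches the lower bound, so 6 is optimal.

6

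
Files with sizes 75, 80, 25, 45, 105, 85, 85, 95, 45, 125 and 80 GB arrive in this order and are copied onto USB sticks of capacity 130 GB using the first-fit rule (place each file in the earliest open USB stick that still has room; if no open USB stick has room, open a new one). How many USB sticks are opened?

  75 → USB stick 1 (new)  [load 75/130]
  80 → USB stick 2 (new)  [load 80/130]
  25 → USB stick 1  [load 100/130]
  45 → USB stick 2  [load 125/130]
  105 → USB stick 3 (new)  [load 105/130]
  85 → USB stick 4 (new)  [load 85/130]
  85 → USB stick 5 (new)  [load 85/130]
  95 → USB stick 6 (new)  [load 95/130]
  45 → USB stick 4  [load 130/130]
  125 → USB stick 7 (new)  [load 125/130]
  80 → USB stick 8 (new)  [load 80/130]
8 USB sticks opened.

8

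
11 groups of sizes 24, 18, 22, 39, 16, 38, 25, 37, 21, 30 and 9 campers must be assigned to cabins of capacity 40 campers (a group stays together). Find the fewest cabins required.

Total = 39 + 38 + 37 + 30 + 25 + 24 + 22 + 21 + 18 + 16 + 9 = 279 campers.
Lower bound: ⌈279/40⌉ = 7 cabins.
Also, 8 groups each exceed 20 campers, and no two of those can share a cabin, so at least 8 cabins are needed.
A packing using 8 cabins:
  cabin 1: 39 = 39
  cabin 2: 38 = 38
  cabin 3: 37 = 37
  cabin 4: 30 + 9 = 39
  cabin 5: 25 = 25
  cabin 6: 24 + 16 = 40
  cabin 7: 22 + 18 = 40
  cabin 8: 21 = 21
This matches the lower bound, so 8 is optimal.

8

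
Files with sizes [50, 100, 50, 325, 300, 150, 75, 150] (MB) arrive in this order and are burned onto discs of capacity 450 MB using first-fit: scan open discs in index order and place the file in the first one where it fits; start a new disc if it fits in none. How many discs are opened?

3

  50 → disc 1 (new)  [load 50/450]
  100 → disc 1  [load 150/450]
  50 → disc 1  [load 200/450]
  325 → disc 2 (new)  [load 325/450]
  300 → disc 3 (new)  [load 300/450]
  150 → disc 1  [load 350/450]
  75 → disc 1  [load 425/450]
  150 → disc 3  [load 450/450]
3 discs opened.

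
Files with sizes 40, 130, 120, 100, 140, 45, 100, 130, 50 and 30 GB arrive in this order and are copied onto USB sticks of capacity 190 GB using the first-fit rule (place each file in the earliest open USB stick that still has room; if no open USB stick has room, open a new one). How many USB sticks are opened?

6

  40 → USB stick 1 (new)  [load 40/190]
  130 → USB stick 1  [load 170/190]
  120 → USB stick 2 (new)  [load 120/190]
  100 → USB stick 3 (new)  [load 100/190]
  140 → USB stick 4 (new)  [load 140/190]
  45 → USB stick 2  [load 165/190]
  100 → USB stick 5 (new)  [load 100/190]
  130 → USB stick 6 (new)  [load 130/190]
  50 → USB stick 3  [load 150/190]
  30 → USB stick 3  [load 180/190]
6 USB sticks opened.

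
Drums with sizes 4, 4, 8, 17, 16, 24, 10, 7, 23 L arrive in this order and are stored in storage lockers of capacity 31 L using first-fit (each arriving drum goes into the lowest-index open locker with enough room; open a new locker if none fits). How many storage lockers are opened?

  4 → locker 1 (new)  [load 4/31]
  4 → locker 1  [load 8/31]
  8 → locker 1  [load 16/31]
  17 → locker 2 (new)  [load 17/31]
  16 → locker 3 (new)  [load 16/31]
  24 → locker 4 (new)  [load 24/31]
  10 → locker 1  [load 26/31]
  7 → locker 2  [load 24/31]
  23 → locker 5 (new)  [load 23/31]
5 storage lockers opened.

5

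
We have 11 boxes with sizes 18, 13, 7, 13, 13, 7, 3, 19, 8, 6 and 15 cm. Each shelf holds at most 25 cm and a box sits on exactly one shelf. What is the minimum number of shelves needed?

Total = 19 + 18 + 15 + 13 + 13 + 13 + 8 + 7 + 7 + 6 + 3 = 122 cm.
Lower bound: ⌈122/25⌉ = 5 shelves.
Also, 6 boxes each exceed 25/2 cm, and no two of those can share a shelf, so at least 6 shelves are needed.
A packing using 6 shelves:
  shelf 1: 19 + 6 = 25
  shelf 2: 18 + 7 = 25
  shelf 3: 15 + 8 = 23
  shelf 4: 13 + 7 + 3 = 23
  shelf 5: 13 = 13
  shelf 6: 13 = 13
This matches the lower bound, so 6 is optimal.

6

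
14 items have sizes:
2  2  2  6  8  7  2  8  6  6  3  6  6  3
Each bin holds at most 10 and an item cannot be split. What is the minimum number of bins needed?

8

Total = 8 + 8 + 7 + 6 + 6 + 6 + 6 + 6 + 3 + 3 + 2 + 2 + 2 + 2 = 67.
Lower bound: ⌈67/10⌉ = 7 bins.
Also, 8 items each exceed 5, and no two of those can share a bin, so at least 8 bins are needed.
A packing using 8 bins:
  bin 1: 8 + 2 = 10
  bin 2: 8 + 2 = 10
  bin 3: 7 + 3 = 10
  bin 4: 6 + 3 = 9
  bin 5: 6 + 2 + 2 = 10
  bin 6: 6 = 6
  bin 7: 6 = 6
  bin 8: 6 = 6
This matches the lower bound, so 8 is optimal.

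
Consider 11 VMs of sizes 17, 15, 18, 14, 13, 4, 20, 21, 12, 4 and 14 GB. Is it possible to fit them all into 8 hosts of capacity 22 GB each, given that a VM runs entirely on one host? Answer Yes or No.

Total = 152 GB; ⌈152/22⌉ = 7.
9 VMs each exceed half the capacity and cannot share a host, forcing at least 9 hosts.
At least 9 hosts are required, but only 8 are allowed.

No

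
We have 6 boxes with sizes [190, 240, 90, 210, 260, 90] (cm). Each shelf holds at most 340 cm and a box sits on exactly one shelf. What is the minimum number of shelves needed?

Total = 260 + 240 + 210 + 190 + 90 + 90 = 1080 cm.
Lower bound: ⌈1080/340⌉ = 4 shelves.
A packing using 4 shelves:
  shelf 1: 260 = 260
  shelf 2: 240 + 90 = 330
  shelf 3: 210 + 90 = 300
  shelf 4: 190 = 190
This matches the lower bound, so 4 is optimal.

4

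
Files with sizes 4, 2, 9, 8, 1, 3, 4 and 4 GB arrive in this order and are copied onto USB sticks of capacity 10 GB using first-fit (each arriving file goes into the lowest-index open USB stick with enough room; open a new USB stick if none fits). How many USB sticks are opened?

4

  4 → USB stick 1 (new)  [load 4/10]
  2 → USB stick 1  [load 6/10]
  9 → USB stick 2 (new)  [load 9/10]
  8 → USB stick 3 (new)  [load 8/10]
  1 → USB stick 1  [load 7/10]
  3 → USB stick 1  [load 10/10]
  4 → USB stick 4 (new)  [load 4/10]
  4 → USB stick 4  [load 8/10]
4 USB sticks opened.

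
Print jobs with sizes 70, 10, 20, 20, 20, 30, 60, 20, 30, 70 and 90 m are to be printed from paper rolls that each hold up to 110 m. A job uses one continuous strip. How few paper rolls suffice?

4

Total = 90 + 70 + 70 + 60 + 30 + 30 + 20 + 20 + 20 + 20 + 10 = 440 m.
Lower bound: ⌈440/110⌉ = 4 paper rolls.
A packing using 4 paper rolls:
  roll 1: 90 + 20 = 110
  roll 2: 70 + 30 + 10 = 110
  roll 3: 70 + 20 + 20 = 110
  roll 4: 60 + 30 + 20 = 110
This matches the lower bound, so 4 is optimal.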